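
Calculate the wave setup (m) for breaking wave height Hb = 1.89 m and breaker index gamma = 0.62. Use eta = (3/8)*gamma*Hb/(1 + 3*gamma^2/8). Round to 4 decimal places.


eta = (3/8) * gamma * Hb / (1 + 3*gamma^2/8)
Numerator = (3/8) * 0.62 * 1.89 = 0.439425
Denominator = 1 + 3*0.62^2/8 = 1 + 0.144150 = 1.144150
eta = 0.439425 / 1.144150
eta = 0.3841 m

0.3841


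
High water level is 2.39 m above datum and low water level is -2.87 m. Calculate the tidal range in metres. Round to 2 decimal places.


Tidal range = High water - Low water
Tidal range = 2.39 - (-2.87)
Tidal range = 5.26 m

5.26


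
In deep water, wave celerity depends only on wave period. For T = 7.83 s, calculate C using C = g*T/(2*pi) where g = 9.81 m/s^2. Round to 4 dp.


We use the deep-water celerity formula:
C = g * T / (2 * pi)
C = 9.81 * 7.83 / (2 * 3.14159...)
C = 76.812300 / 6.283185
C = 12.2251 m/s

12.2251


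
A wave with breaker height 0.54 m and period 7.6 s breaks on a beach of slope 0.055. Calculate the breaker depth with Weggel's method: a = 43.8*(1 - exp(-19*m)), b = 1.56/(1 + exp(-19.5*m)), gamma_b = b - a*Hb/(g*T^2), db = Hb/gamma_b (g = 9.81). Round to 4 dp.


a = 43.8 * (1 - exp(-19 * m))
exp(-19 * 0.055) = exp(-1.0450) = 0.351692
a = 43.8 * (1 - 0.351692) = 28.395898
b = 1.56 / (1 + exp(-19.5 * m))
exp(-19.5 * 0.055) = exp(-1.0725) = 0.342152
b = 1.56 / (1 + 0.342152) = 1.162312
Hb / (g * T^2) = 0.54 / (9.81 * 7.6^2) = 0.54 / 566.6256 = 0.00095301
gamma_b = b - a * Hb/(g*T^2) = 1.162312 - 28.395898 * 0.00095301 = 1.135251
db = Hb / gamma_b = 0.54 / 1.135251
db = 0.4757 m

0.4757


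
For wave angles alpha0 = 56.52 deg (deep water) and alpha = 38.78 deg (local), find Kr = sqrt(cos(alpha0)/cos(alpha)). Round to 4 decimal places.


Kr = sqrt(cos(alpha0) / cos(alpha))
cos(56.52) = 0.551646
cos(38.78) = 0.779557
Kr = sqrt(0.551646 / 0.779557)
Kr = sqrt(0.707641)
Kr = 0.8412

0.8412


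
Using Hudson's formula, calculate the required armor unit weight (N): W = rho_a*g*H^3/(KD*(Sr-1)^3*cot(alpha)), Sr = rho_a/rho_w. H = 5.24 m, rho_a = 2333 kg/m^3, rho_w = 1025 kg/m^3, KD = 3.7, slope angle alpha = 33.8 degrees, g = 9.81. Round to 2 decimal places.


Sr = rho_a / rho_w = 2333 / 1025 = 2.276098
(Sr - 1) = 1.276098
(Sr - 1)^3 = 2.078029
cot(33.8) = 1 / tan(33.8) = 1 / 0.669442 = 1.493782
Numerator = 2333 * 9.81 * 5.24^3 = 3292892.9109
Denominator = 3.7 * 2.078029 * 1.493782 = 11.485255
W = 3292892.9109 / 11.485255
W = 286706.13 N

286706.13


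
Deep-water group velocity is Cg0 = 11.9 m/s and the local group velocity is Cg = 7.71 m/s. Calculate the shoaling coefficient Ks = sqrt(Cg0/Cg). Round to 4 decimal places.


Ks = sqrt(Cg0 / Cg)
Ks = sqrt(11.9 / 7.71)
Ks = sqrt(1.5435)
Ks = 1.2424

1.2424


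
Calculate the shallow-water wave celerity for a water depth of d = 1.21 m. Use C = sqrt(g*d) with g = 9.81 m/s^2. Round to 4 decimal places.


Using the shallow-water approximation:
C = sqrt(g * d) = sqrt(9.81 * 1.21)
C = sqrt(11.8701)
C = 3.4453 m/s

3.4453


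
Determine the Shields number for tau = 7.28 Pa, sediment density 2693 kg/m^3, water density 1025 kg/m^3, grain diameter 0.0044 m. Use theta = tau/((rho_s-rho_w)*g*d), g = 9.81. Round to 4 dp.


theta = tau / ((rho_s - rho_w) * g * d)
rho_s - rho_w = 2693 - 1025 = 1668
Denominator = 1668 * 9.81 * 0.0044 = 71.997552
theta = 7.28 / 71.997552
theta = 0.1011

0.1011


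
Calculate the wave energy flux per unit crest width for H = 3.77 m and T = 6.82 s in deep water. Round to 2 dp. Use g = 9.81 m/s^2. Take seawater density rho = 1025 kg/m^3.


P = rho * g^2 * H^2 * T / (32 * pi)
P = 1025 * 9.81^2 * 3.77^2 * 6.82 / (32 * pi)
P = 1025 * 96.2361 * 14.2129 * 6.82 / 100.53096
P = 95110.64 W/m

95110.64


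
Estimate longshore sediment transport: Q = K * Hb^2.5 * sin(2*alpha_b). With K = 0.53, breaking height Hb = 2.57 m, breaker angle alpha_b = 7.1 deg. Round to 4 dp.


Q = K * Hb^2.5 * sin(2 * alpha_b)
Hb^2.5 = 2.57^2.5 = 10.588460
sin(2 * 7.1) = sin(14.2) = 0.245307
Q = 0.53 * 10.588460 * 0.245307
Q = 1.3766 m^3/s

1.3766


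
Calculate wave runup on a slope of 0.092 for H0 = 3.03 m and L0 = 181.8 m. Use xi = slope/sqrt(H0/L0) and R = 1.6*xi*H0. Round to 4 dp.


xi = slope / sqrt(H0/L0)
H0/L0 = 3.03/181.8 = 0.016667
sqrt(0.016667) = 0.129099
xi = 0.092 / 0.129099 = 0.712629
R = 1.6 * xi * H0 = 1.6 * 0.712629 * 3.03
R = 3.4548 m

3.4548


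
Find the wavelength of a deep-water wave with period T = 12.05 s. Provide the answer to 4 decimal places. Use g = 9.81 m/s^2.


L0 = g * T^2 / (2 * pi)
L0 = 9.81 * 12.05^2 / (2 * pi)
L0 = 9.81 * 145.2025 / 6.28319
L0 = 1424.4365 / 6.28319
L0 = 226.7061 m

226.7061


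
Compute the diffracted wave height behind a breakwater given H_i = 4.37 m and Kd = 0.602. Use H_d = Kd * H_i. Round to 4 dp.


H_d = Kd * H_i
H_d = 0.602 * 4.37
H_d = 2.6307 m

2.6307


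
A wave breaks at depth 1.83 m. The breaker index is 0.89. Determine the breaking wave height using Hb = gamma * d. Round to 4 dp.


Hb = gamma * d
Hb = 0.89 * 1.83
Hb = 1.6287 m

1.6287


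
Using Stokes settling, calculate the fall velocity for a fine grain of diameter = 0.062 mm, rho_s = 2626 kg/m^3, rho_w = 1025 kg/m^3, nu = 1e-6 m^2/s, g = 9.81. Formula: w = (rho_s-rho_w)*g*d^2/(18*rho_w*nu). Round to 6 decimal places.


w = (rho_s - rho_w) * g * d^2 / (18 * rho_w * nu)
d = 0.062 mm = 0.000062 m
rho_s - rho_w = 2626 - 1025 = 1601
Numerator = 1601 * 9.81 * (0.000062)^2 = 0.000060373134
Denominator = 18 * 1025 * 1e-6 = 0.018450
w = 0.003272 m/s

0.003272


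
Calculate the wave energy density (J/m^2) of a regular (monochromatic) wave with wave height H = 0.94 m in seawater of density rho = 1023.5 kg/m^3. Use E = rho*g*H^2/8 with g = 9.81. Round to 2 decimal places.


E = (1/8) * rho * g * H^2
E = (1/8) * 1023.5 * 9.81 * 0.94^2
E = 0.125 * 1023.5 * 9.81 * 0.8836
E = 1108.98 J/m^2

1108.98


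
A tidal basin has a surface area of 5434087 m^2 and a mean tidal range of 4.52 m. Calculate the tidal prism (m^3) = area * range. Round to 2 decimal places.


Tidal prism = Area * Tidal range
P = 5434087 * 4.52
P = 24562073.24 m^3

24562073.24


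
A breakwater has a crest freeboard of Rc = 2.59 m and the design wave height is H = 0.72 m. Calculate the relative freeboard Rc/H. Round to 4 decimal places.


Relative freeboard = Rc / H
= 2.59 / 0.72
= 3.5972

3.5972


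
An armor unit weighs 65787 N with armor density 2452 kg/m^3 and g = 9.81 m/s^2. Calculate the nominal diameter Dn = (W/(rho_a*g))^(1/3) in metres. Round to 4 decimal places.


V = W / (rho_a * g)
V = 65787 / (2452 * 9.81)
V = 65787 / 24054.12
V = 2.734958 m^3
Dn = V^(1/3) = 2.734958^(1/3)
Dn = 1.3985 m

1.3985


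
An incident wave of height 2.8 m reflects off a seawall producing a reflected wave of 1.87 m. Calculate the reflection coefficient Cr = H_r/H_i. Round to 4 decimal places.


Cr = H_r / H_i
Cr = 1.87 / 2.8
Cr = 0.6679

0.6679


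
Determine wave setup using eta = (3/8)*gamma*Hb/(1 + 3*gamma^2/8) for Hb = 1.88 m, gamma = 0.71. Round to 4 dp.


eta = (3/8) * gamma * Hb / (1 + 3*gamma^2/8)
Numerator = (3/8) * 0.71 * 1.88 = 0.500550
Denominator = 1 + 3*0.71^2/8 = 1 + 0.189038 = 1.189038
eta = 0.500550 / 1.189038
eta = 0.4210 m

0.4210


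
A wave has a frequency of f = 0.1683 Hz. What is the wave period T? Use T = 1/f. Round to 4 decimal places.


T = 1 / f
T = 1 / 0.1683
T = 5.9418 s

5.9418


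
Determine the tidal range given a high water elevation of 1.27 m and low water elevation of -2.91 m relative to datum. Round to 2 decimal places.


Tidal range = High water - Low water
Tidal range = 1.27 - (-2.91)
Tidal range = 4.18 m

4.18


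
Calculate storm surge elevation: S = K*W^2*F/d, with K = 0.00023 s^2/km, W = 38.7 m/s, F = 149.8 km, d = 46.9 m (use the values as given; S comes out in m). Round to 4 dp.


S = K * W^2 * F / d
W^2 = 38.7^2 = 1497.69
S = 0.00023 * 1497.69 * 149.8 / 46.9
Numerator = 0.00023 * 1497.69 * 149.8 = 51.601411
S = 51.601411 / 46.9 = 1.1002 m

1.1002


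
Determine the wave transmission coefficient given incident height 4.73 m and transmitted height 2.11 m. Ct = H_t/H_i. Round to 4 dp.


Ct = H_t / H_i
Ct = 2.11 / 4.73
Ct = 0.4461

0.4461


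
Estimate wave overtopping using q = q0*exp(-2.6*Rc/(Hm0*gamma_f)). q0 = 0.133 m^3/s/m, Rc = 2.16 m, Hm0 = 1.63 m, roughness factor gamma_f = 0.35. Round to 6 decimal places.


q = q0 * exp(-2.6 * Rc / (Hm0 * gamma_f))
Exponent = -2.6 * 2.16 / (1.63 * 0.35)
= -2.6 * 2.16 / 0.5705
= -9.843996
exp(-9.843996) = 0.000053
q = 0.133 * 0.000053
q = 0.000007 m^3/s/m

0.000007


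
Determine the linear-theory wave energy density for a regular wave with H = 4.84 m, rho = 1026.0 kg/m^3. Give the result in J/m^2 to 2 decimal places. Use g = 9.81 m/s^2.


E = (1/8) * rho * g * H^2
E = (1/8) * 1026.0 * 9.81 * 4.84^2
E = 0.125 * 1026.0 * 9.81 * 23.4256
E = 29472.51 J/m^2

29472.51


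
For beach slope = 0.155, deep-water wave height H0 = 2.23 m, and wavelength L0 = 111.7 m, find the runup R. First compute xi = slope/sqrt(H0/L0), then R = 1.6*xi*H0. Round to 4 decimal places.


xi = slope / sqrt(H0/L0)
H0/L0 = 2.23/111.7 = 0.019964
sqrt(0.019964) = 0.141295
xi = 0.155 / 0.141295 = 1.096998
R = 1.6 * xi * H0 = 1.6 * 1.096998 * 2.23
R = 3.9141 m

3.9141


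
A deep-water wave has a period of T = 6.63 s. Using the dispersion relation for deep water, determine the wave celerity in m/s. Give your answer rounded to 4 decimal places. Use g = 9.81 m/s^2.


We use the deep-water celerity formula:
C = g * T / (2 * pi)
C = 9.81 * 6.63 / (2 * 3.14159...)
C = 65.040300 / 6.283185
C = 10.3515 m/s

10.3515


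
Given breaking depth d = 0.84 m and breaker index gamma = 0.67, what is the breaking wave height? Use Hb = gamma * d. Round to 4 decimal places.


Hb = gamma * d
Hb = 0.67 * 0.84
Hb = 0.5628 m

0.5628


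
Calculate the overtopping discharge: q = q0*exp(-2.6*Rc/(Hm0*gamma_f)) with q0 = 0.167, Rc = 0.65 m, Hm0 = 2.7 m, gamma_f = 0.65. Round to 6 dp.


q = q0 * exp(-2.6 * Rc / (Hm0 * gamma_f))
Exponent = -2.6 * 0.65 / (2.7 * 0.65)
= -2.6 * 0.65 / 1.7550
= -0.962963
exp(-0.962963) = 0.381760
q = 0.167 * 0.381760
q = 0.063754 m^3/s/m

0.063754


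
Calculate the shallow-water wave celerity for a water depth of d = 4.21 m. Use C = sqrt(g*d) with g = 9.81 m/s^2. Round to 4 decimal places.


Using the shallow-water approximation:
C = sqrt(g * d) = sqrt(9.81 * 4.21)
C = sqrt(41.3001)
C = 6.4265 m/s

6.4265


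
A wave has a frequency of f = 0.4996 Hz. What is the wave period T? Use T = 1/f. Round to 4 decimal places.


T = 1 / f
T = 1 / 0.4996
T = 2.0016 s

2.0016


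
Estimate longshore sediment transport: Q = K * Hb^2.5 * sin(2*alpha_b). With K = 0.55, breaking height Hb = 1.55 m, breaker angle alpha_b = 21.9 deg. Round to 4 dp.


Q = K * Hb^2.5 * sin(2 * alpha_b)
Hb^2.5 = 1.55^2.5 = 2.991088
sin(2 * 21.9) = sin(43.8) = 0.692143
Q = 0.55 * 2.991088 * 0.692143
Q = 1.1386 m^3/s

1.1386


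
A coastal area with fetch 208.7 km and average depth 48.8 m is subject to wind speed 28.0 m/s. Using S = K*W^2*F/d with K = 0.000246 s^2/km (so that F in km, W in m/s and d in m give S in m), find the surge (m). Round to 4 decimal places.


S = K * W^2 * F / d
W^2 = 28.0^2 = 784.00
S = 0.000246 * 784.00 * 208.7 / 48.8
Numerator = 0.000246 * 784.00 * 208.7 = 40.250717
S = 40.250717 / 48.8 = 0.8248 m

0.8248


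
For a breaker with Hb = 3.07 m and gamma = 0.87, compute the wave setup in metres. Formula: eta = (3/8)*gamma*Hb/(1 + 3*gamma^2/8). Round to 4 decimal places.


eta = (3/8) * gamma * Hb / (1 + 3*gamma^2/8)
Numerator = (3/8) * 0.87 * 3.07 = 1.001587
Denominator = 1 + 3*0.87^2/8 = 1 + 0.283838 = 1.283838
eta = 1.001587 / 1.283838
eta = 0.7802 m

0.7802


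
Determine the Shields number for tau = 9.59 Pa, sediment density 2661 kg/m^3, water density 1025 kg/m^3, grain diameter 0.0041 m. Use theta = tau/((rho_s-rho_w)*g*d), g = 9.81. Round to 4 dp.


theta = tau / ((rho_s - rho_w) * g * d)
rho_s - rho_w = 2661 - 1025 = 1636
Denominator = 1636 * 9.81 * 0.0041 = 65.801556
theta = 9.59 / 65.801556
theta = 0.1457

0.1457


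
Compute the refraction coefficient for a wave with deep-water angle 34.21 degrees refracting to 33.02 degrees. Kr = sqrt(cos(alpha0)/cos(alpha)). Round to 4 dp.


Kr = sqrt(cos(alpha0) / cos(alpha))
cos(34.21) = 0.826982
cos(33.02) = 0.838480
Kr = sqrt(0.826982 / 0.838480)
Kr = sqrt(0.986287)
Kr = 0.9931

0.9931


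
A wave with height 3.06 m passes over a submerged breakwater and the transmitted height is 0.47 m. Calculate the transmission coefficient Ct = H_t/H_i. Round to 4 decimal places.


Ct = H_t / H_i
Ct = 0.47 / 3.06
Ct = 0.1536

0.1536


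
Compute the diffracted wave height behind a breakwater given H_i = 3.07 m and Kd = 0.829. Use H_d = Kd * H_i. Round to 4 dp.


H_d = Kd * H_i
H_d = 0.829 * 3.07
H_d = 2.5450 m

2.5450


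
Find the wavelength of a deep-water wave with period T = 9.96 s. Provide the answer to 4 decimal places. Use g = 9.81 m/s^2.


L0 = g * T^2 / (2 * pi)
L0 = 9.81 * 9.96^2 / (2 * pi)
L0 = 9.81 * 99.2016 / 6.28319
L0 = 973.1677 / 6.28319
L0 = 154.8844 m

154.8844


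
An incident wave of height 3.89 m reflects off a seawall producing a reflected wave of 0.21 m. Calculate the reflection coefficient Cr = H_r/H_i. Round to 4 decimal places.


Cr = H_r / H_i
Cr = 0.21 / 3.89
Cr = 0.0540

0.0540


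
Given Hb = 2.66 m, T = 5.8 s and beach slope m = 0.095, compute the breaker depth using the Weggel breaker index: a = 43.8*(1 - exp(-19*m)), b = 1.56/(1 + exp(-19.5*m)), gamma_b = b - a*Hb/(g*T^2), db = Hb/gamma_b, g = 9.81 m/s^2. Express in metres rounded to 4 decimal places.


a = 43.8 * (1 - exp(-19 * m))
exp(-19 * 0.095) = exp(-1.8050) = 0.164474
a = 43.8 * (1 - 0.164474) = 36.596019
b = 1.56 / (1 + exp(-19.5 * m))
exp(-19.5 * 0.095) = exp(-1.8525) = 0.156845
b = 1.56 / (1 + 0.156845) = 1.348496
Hb / (g * T^2) = 2.66 / (9.81 * 5.8^2) = 2.66 / 330.0084 = 0.00806040
gamma_b = b - a * Hb/(g*T^2) = 1.348496 - 36.596019 * 0.00806040 = 1.053517
db = Hb / gamma_b = 2.66 / 1.053517
db = 2.5249 m

2.5249


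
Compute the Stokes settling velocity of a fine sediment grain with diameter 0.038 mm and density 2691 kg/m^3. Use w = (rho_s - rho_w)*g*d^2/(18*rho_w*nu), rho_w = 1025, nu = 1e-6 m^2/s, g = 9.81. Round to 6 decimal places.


w = (rho_s - rho_w) * g * d^2 / (18 * rho_w * nu)
d = 0.038 mm = 0.000038 m
rho_s - rho_w = 2691 - 1025 = 1666
Numerator = 1666 * 9.81 * (0.000038)^2 = 0.000023599956
Denominator = 18 * 1025 * 1e-6 = 0.018450
w = 0.001279 m/s

0.001279


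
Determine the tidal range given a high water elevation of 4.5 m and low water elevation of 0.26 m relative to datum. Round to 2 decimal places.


Tidal range = High water - Low water
Tidal range = 4.5 - (0.26)
Tidal range = 4.24 m

4.24


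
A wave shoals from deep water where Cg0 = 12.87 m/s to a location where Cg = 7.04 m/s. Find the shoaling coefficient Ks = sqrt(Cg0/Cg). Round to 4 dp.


Ks = sqrt(Cg0 / Cg)
Ks = sqrt(12.87 / 7.04)
Ks = sqrt(1.8281)
Ks = 1.3521

1.3521


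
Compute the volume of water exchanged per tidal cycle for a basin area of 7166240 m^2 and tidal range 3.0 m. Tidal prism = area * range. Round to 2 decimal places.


Tidal prism = Area * Tidal range
P = 7166240 * 3.0
P = 21498720.00 m^3

21498720.00


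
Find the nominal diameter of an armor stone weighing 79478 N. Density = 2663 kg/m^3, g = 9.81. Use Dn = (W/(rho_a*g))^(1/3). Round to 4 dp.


V = W / (rho_a * g)
V = 79478 / (2663 * 9.81)
V = 79478 / 26124.03
V = 3.042333 m^3
Dn = V^(1/3) = 3.042333^(1/3)
Dn = 1.4490 m

1.4490


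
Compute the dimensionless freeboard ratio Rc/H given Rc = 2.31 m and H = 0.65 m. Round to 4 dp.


Relative freeboard = Rc / H
= 2.31 / 0.65
= 3.5538

3.5538


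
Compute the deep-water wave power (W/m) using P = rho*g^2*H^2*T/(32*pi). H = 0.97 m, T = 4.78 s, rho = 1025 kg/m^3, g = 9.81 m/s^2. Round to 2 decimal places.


P = rho * g^2 * H^2 * T / (32 * pi)
P = 1025 * 9.81^2 * 0.97^2 * 4.78 / (32 * pi)
P = 1025 * 96.2361 * 0.9409 * 4.78 / 100.53096
P = 4412.99 W/m

4412.99


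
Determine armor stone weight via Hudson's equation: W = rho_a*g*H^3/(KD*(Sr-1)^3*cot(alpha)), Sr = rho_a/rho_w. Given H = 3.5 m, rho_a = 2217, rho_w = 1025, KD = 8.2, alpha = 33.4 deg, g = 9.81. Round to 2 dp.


Sr = rho_a / rho_w = 2217 / 1025 = 2.162927
(Sr - 1) = 1.162927
(Sr - 1)^3 = 1.572741
cot(33.4) = 1 / tan(33.4) = 1 / 0.659379 = 1.516580
Numerator = 2217 * 9.81 * 3.5^3 = 932478.5138
Denominator = 8.2 * 1.572741 * 1.516580 = 19.558531
W = 932478.5138 / 19.558531
W = 47676.31 N

47676.31


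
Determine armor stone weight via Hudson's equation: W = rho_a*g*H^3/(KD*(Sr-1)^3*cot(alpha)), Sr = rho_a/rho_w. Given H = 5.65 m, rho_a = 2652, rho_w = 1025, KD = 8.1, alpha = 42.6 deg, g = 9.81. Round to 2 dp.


Sr = rho_a / rho_w = 2652 / 1025 = 2.587317
(Sr - 1) = 1.587317
(Sr - 1)^3 = 3.999365
cot(42.6) = 1 / tan(42.6) = 1 / 0.919547 = 1.087492
Numerator = 2652 * 9.81 * 5.65^3 = 4692322.6875
Denominator = 8.1 * 3.999365 * 1.087492 = 35.229143
W = 4692322.6875 / 35.229143
W = 133194.34 N

133194.34


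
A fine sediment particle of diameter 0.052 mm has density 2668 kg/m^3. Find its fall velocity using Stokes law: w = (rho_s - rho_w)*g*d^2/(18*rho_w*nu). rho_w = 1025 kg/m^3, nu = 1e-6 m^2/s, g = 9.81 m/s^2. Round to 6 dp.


w = (rho_s - rho_w) * g * d^2 / (18 * rho_w * nu)
d = 0.052 mm = 0.000052 m
rho_s - rho_w = 2668 - 1025 = 1643
Numerator = 1643 * 9.81 * (0.000052)^2 = 0.000043582612
Denominator = 18 * 1025 * 1e-6 = 0.018450
w = 0.002362 m/s

0.002362


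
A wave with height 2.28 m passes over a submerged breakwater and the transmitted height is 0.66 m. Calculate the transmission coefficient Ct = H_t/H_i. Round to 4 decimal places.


Ct = H_t / H_i
Ct = 0.66 / 2.28
Ct = 0.2895

0.2895


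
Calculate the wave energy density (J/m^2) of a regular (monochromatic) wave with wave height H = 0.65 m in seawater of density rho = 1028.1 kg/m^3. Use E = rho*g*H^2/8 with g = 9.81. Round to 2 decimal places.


E = (1/8) * rho * g * H^2
E = (1/8) * 1028.1 * 9.81 * 0.65^2
E = 0.125 * 1028.1 * 9.81 * 0.4225
E = 532.65 J/m^2

532.65


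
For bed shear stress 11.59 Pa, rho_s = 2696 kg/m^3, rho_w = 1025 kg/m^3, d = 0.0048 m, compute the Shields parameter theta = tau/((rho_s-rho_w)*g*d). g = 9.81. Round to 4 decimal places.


theta = tau / ((rho_s - rho_w) * g * d)
rho_s - rho_w = 2696 - 1025 = 1671
Denominator = 1671 * 9.81 * 0.0048 = 78.684048
theta = 11.59 / 78.684048
theta = 0.1473

0.1473


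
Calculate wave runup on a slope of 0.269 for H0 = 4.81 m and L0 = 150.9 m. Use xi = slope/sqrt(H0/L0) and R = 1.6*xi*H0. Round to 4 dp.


xi = slope / sqrt(H0/L0)
H0/L0 = 4.81/150.9 = 0.031875
sqrt(0.031875) = 0.178537
xi = 0.269 / 0.178537 = 1.506692
R = 1.6 * xi * H0 = 1.6 * 1.506692 * 4.81
R = 11.5955 m

11.5955


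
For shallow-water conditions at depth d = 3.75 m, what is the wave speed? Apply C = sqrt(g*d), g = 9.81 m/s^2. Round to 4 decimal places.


Using the shallow-water approximation:
C = sqrt(g * d) = sqrt(9.81 * 3.75)
C = sqrt(36.7875)
C = 6.0653 m/s

6.0653


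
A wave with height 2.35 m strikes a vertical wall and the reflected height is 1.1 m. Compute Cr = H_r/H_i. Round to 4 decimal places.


Cr = H_r / H_i
Cr = 1.1 / 2.35
Cr = 0.4681

0.4681


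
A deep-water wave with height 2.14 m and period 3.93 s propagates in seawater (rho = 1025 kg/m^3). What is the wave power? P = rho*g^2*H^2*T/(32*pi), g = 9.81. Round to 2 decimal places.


P = rho * g^2 * H^2 * T / (32 * pi)
P = 1025 * 9.81^2 * 2.14^2 * 3.93 / (32 * pi)
P = 1025 * 96.2361 * 4.5796 * 3.93 / 100.53096
P = 17659.65 W/m

17659.65


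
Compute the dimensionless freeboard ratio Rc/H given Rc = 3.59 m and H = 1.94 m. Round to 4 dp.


Relative freeboard = Rc / H
= 3.59 / 1.94
= 1.8505

1.8505


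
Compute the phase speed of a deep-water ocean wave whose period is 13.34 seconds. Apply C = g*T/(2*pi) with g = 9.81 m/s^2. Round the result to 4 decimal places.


We use the deep-water celerity formula:
C = g * T / (2 * pi)
C = 9.81 * 13.34 / (2 * 3.14159...)
C = 130.865400 / 6.283185
C = 20.8279 m/s

20.8279


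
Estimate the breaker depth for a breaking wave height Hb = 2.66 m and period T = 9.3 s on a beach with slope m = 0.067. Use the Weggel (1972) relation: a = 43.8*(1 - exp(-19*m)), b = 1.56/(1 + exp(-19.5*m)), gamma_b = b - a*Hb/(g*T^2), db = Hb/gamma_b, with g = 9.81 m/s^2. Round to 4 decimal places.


a = 43.8 * (1 - exp(-19 * m))
exp(-19 * 0.067) = exp(-1.2730) = 0.279990
a = 43.8 * (1 - 0.279990) = 31.536421
b = 1.56 / (1 + exp(-19.5 * m))
exp(-19.5 * 0.067) = exp(-1.3065) = 0.270766
b = 1.56 / (1 + 0.270766) = 1.227606
Hb / (g * T^2) = 2.66 / (9.81 * 9.3^2) = 2.66 / 848.4669 = 0.00313507
gamma_b = b - a * Hb/(g*T^2) = 1.227606 - 31.536421 * 0.00313507 = 1.128737
db = Hb / gamma_b = 2.66 / 1.128737
db = 2.3566 m

2.3566


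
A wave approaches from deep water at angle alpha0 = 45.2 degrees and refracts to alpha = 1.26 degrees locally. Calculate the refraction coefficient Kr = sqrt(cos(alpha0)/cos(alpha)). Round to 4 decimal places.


Kr = sqrt(cos(alpha0) / cos(alpha))
cos(45.2) = 0.704634
cos(1.26) = 0.999758
Kr = sqrt(0.704634 / 0.999758)
Kr = sqrt(0.704805)
Kr = 0.8395

0.8395


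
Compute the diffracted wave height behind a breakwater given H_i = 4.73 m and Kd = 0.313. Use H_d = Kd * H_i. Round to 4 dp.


H_d = Kd * H_i
H_d = 0.313 * 4.73
H_d = 1.4805 m

1.4805


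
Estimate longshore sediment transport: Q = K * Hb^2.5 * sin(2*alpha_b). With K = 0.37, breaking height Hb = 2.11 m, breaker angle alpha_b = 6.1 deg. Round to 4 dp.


Q = K * Hb^2.5 * sin(2 * alpha_b)
Hb^2.5 = 2.11^2.5 = 6.467049
sin(2 * 6.1) = sin(12.2) = 0.211325
Q = 0.37 * 6.467049 * 0.211325
Q = 0.5057 m^3/s

0.5057


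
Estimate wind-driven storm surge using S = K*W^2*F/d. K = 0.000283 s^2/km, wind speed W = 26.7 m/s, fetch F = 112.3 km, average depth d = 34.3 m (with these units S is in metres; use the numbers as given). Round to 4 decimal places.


S = K * W^2 * F / d
W^2 = 26.7^2 = 712.89
S = 0.000283 * 712.89 * 112.3 / 34.3
Numerator = 0.000283 * 712.89 * 112.3 = 22.656286
S = 22.656286 / 34.3 = 0.6605 m

0.6605


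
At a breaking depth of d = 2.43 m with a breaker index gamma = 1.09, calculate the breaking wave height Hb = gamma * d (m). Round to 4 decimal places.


Hb = gamma * d
Hb = 1.09 * 2.43
Hb = 2.6487 m

2.6487


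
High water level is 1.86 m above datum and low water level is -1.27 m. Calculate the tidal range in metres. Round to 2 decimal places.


Tidal range = High water - Low water
Tidal range = 1.86 - (-1.27)
Tidal range = 3.13 m

3.13


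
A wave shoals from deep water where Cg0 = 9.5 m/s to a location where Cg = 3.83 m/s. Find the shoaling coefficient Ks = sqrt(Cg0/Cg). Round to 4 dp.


Ks = sqrt(Cg0 / Cg)
Ks = sqrt(9.5 / 3.83)
Ks = sqrt(2.4804)
Ks = 1.5749

1.5749


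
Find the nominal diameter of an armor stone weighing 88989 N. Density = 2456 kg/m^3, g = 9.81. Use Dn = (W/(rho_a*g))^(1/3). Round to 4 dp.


V = W / (rho_a * g)
V = 88989 / (2456 * 9.81)
V = 88989 / 24093.36
V = 3.693507 m^3
Dn = V^(1/3) = 3.693507^(1/3)
Dn = 1.5458 m

1.5458


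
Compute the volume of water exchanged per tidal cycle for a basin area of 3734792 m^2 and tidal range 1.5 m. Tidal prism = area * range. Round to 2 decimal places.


Tidal prism = Area * Tidal range
P = 3734792 * 1.5
P = 5602188.00 m^3

5602188.00


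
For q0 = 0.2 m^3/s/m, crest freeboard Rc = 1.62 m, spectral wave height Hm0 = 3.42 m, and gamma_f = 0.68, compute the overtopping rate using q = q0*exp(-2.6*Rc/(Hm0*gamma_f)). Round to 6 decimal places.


q = q0 * exp(-2.6 * Rc / (Hm0 * gamma_f))
Exponent = -2.6 * 1.62 / (3.42 * 0.68)
= -2.6 * 1.62 / 2.3256
= -1.811146
exp(-1.811146) = 0.163467
q = 0.2 * 0.163467
q = 0.032693 m^3/s/m

0.032693


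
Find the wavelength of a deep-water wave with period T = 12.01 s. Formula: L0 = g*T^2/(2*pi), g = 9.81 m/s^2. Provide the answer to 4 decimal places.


L0 = g * T^2 / (2 * pi)
L0 = 9.81 * 12.01^2 / (2 * pi)
L0 = 9.81 * 144.2401 / 6.28319
L0 = 1414.9954 / 6.28319
L0 = 225.2035 m

225.2035


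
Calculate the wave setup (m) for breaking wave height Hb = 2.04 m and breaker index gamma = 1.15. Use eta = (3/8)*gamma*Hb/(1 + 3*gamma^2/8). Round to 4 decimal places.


eta = (3/8) * gamma * Hb / (1 + 3*gamma^2/8)
Numerator = (3/8) * 1.15 * 2.04 = 0.879750
Denominator = 1 + 3*1.15^2/8 = 1 + 0.495938 = 1.495938
eta = 0.879750 / 1.495938
eta = 0.5881 m

0.5881


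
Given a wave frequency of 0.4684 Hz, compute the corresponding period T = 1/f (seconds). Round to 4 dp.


T = 1 / f
T = 1 / 0.4684
T = 2.1349 s

2.1349


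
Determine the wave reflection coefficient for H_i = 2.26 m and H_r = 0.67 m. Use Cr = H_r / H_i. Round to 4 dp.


Cr = H_r / H_i
Cr = 0.67 / 2.26
Cr = 0.2965

0.2965


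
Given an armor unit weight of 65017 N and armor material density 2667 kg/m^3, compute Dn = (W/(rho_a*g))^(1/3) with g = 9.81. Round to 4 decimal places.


V = W / (rho_a * g)
V = 65017 / (2667 * 9.81)
V = 65017 / 26163.27
V = 2.485049 m^3
Dn = V^(1/3) = 2.485049^(1/3)
Dn = 1.3545 m

1.3545


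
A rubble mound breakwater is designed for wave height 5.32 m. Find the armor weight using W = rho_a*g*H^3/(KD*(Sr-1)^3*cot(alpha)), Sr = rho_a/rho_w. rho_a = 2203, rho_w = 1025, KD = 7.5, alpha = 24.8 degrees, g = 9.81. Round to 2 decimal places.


Sr = rho_a / rho_w = 2203 / 1025 = 2.149268
(Sr - 1) = 1.149268
(Sr - 1)^3 = 1.517974
cot(24.8) = 1 / tan(24.8) = 1 / 0.462065 = 2.164198
Numerator = 2203 * 9.81 * 5.32^3 = 3254006.3898
Denominator = 7.5 * 1.517974 * 2.164198 = 24.638972
W = 3254006.3898 / 24.638972
W = 132067.46 N

132067.46


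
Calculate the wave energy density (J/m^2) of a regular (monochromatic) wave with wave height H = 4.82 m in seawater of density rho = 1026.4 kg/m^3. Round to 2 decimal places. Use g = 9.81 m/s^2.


E = (1/8) * rho * g * H^2
E = (1/8) * 1026.4 * 9.81 * 4.82^2
E = 0.125 * 1026.4 * 9.81 * 23.2324
E = 29240.83 J/m^2

29240.83


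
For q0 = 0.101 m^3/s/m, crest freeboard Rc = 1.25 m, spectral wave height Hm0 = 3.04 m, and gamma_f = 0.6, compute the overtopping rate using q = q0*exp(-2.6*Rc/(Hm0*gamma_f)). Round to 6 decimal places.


q = q0 * exp(-2.6 * Rc / (Hm0 * gamma_f))
Exponent = -2.6 * 1.25 / (3.04 * 0.6)
= -2.6 * 1.25 / 1.8240
= -1.781798
exp(-1.781798) = 0.168335
q = 0.101 * 0.168335
q = 0.017002 m^3/s/m

0.017002


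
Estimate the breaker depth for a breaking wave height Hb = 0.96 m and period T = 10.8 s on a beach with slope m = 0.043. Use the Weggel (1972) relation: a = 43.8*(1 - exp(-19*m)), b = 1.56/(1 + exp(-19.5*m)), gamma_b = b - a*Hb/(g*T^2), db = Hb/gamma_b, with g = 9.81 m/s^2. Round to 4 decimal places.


a = 43.8 * (1 - exp(-19 * m))
exp(-19 * 0.043) = exp(-0.8170) = 0.441755
a = 43.8 * (1 - 0.441755) = 24.451134
b = 1.56 / (1 + exp(-19.5 * m))
exp(-19.5 * 0.043) = exp(-0.8385) = 0.432359
b = 1.56 / (1 + 0.432359) = 1.089113
Hb / (g * T^2) = 0.96 / (9.81 * 10.8^2) = 0.96 / 1144.2384 = 0.00083899
gamma_b = b - a * Hb/(g*T^2) = 1.089113 - 24.451134 * 0.00083899 = 1.068599
db = Hb / gamma_b = 0.96 / 1.068599
db = 0.8984 m

0.8984


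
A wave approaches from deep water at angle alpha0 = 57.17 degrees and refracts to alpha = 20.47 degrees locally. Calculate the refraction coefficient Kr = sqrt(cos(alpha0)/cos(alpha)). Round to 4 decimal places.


Kr = sqrt(cos(alpha0) / cos(alpha))
cos(57.17) = 0.542148
cos(20.47) = 0.936855
Kr = sqrt(0.542148 / 0.936855)
Kr = sqrt(0.578689)
Kr = 0.7607

0.7607


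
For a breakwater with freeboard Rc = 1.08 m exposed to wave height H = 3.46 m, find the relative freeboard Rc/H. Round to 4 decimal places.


Relative freeboard = Rc / H
= 1.08 / 3.46
= 0.3121

0.3121


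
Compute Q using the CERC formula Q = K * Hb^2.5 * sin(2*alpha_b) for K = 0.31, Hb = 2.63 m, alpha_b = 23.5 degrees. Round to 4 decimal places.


Q = K * Hb^2.5 * sin(2 * alpha_b)
Hb^2.5 = 2.63^2.5 = 11.217327
sin(2 * 23.5) = sin(47.0) = 0.731354
Q = 0.31 * 11.217327 * 0.731354
Q = 2.5432 m^3/s

2.5432


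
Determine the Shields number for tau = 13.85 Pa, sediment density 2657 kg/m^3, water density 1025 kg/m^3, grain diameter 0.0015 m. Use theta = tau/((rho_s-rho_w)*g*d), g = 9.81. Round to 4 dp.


theta = tau / ((rho_s - rho_w) * g * d)
rho_s - rho_w = 2657 - 1025 = 1632
Denominator = 1632 * 9.81 * 0.0015 = 24.014880
theta = 13.85 / 24.014880
theta = 0.5767

0.5767


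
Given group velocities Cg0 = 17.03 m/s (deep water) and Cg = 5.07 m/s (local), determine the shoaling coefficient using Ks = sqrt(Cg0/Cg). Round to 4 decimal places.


Ks = sqrt(Cg0 / Cg)
Ks = sqrt(17.03 / 5.07)
Ks = sqrt(3.3590)
Ks = 1.8328

1.8328


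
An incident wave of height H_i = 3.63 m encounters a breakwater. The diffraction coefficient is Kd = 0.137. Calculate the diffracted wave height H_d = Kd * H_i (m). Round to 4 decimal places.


H_d = Kd * H_i
H_d = 0.137 * 3.63
H_d = 0.4973 m

0.4973


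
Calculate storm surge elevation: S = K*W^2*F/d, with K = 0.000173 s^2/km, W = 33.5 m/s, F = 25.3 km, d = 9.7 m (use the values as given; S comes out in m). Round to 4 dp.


S = K * W^2 * F / d
W^2 = 33.5^2 = 1122.25
S = 0.000173 * 1122.25 * 25.3 / 9.7
Numerator = 0.000173 * 1122.25 * 25.3 = 4.911976
S = 4.911976 / 9.7 = 0.5064 m

0.5064


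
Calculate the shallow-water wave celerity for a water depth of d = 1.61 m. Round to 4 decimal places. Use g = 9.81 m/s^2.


Using the shallow-water approximation:
C = sqrt(g * d) = sqrt(9.81 * 1.61)
C = sqrt(15.7941)
C = 3.9742 m/s

3.9742


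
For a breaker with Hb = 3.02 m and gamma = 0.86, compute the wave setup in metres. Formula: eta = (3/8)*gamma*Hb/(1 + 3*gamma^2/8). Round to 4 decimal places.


eta = (3/8) * gamma * Hb / (1 + 3*gamma^2/8)
Numerator = (3/8) * 0.86 * 3.02 = 0.973950
Denominator = 1 + 3*0.86^2/8 = 1 + 0.277350 = 1.277350
eta = 0.973950 / 1.277350
eta = 0.7625 m

0.7625


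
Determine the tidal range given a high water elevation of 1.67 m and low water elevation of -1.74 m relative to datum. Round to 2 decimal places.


Tidal range = High water - Low water
Tidal range = 1.67 - (-1.74)
Tidal range = 3.41 m

3.41


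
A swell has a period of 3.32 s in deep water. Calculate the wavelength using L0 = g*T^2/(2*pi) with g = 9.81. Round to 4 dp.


L0 = g * T^2 / (2 * pi)
L0 = 9.81 * 3.32^2 / (2 * pi)
L0 = 9.81 * 11.0224 / 6.28319
L0 = 108.1297 / 6.28319
L0 = 17.2094 m

17.2094


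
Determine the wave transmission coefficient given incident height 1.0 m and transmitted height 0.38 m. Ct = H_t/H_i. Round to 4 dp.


Ct = H_t / H_i
Ct = 0.38 / 1.0
Ct = 0.3800

0.3800


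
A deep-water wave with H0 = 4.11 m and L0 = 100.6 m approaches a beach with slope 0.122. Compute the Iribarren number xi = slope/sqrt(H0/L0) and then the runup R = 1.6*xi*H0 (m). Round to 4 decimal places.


xi = slope / sqrt(H0/L0)
H0/L0 = 4.11/100.6 = 0.040855
sqrt(0.040855) = 0.202126
xi = 0.122 / 0.202126 = 0.603584
R = 1.6 * xi * H0 = 1.6 * 0.603584 * 4.11
R = 3.9692 m

3.9692


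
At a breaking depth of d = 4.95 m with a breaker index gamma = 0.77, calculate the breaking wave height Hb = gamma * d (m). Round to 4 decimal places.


Hb = gamma * d
Hb = 0.77 * 4.95
Hb = 3.8115 m

3.8115


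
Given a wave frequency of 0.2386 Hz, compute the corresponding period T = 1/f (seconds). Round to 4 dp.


T = 1 / f
T = 1 / 0.2386
T = 4.1911 s

4.1911


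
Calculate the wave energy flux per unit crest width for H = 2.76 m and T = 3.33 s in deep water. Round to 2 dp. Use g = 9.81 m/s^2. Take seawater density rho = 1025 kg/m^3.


P = rho * g^2 * H^2 * T / (32 * pi)
P = 1025 * 9.81^2 * 2.76^2 * 3.33 / (32 * pi)
P = 1025 * 96.2361 * 7.6176 * 3.33 / 100.53096
P = 24889.97 W/m

24889.97


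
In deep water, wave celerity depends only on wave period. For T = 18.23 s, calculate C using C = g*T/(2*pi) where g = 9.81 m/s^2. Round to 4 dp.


We use the deep-water celerity formula:
C = g * T / (2 * pi)
C = 9.81 * 18.23 / (2 * 3.14159...)
C = 178.836300 / 6.283185
C = 28.4627 m/s

28.4627


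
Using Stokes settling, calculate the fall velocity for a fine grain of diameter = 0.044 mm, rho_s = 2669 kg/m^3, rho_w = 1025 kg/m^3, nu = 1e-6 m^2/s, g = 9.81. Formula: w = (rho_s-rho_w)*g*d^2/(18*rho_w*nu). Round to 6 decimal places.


w = (rho_s - rho_w) * g * d^2 / (18 * rho_w * nu)
d = 0.044 mm = 0.000044 m
rho_s - rho_w = 2669 - 1025 = 1644
Numerator = 1644 * 9.81 * (0.000044)^2 = 0.000031223111
Denominator = 18 * 1025 * 1e-6 = 0.018450
w = 0.001692 m/s

0.001692


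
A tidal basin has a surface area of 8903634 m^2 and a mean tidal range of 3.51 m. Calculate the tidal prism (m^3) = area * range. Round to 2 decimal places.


Tidal prism = Area * Tidal range
P = 8903634 * 3.51
P = 31251755.34 m^3

31251755.34


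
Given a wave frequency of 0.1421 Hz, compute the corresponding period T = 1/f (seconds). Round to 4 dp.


T = 1 / f
T = 1 / 0.1421
T = 7.0373 s

7.0373


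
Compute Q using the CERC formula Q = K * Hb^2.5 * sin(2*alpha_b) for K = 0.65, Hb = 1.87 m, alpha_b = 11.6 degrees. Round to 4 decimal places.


Q = K * Hb^2.5 * sin(2 * alpha_b)
Hb^2.5 = 1.87^2.5 = 4.781939
sin(2 * 11.6) = sin(23.2) = 0.393942
Q = 0.65 * 4.781939 * 0.393942
Q = 1.2245 m^3/s

1.2245


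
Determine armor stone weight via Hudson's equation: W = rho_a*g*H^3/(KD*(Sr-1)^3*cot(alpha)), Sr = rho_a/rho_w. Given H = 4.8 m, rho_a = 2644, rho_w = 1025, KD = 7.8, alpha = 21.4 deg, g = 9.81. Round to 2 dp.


Sr = rho_a / rho_w = 2644 / 1025 = 2.579512
(Sr - 1) = 1.579512
(Sr - 1)^3 = 3.940660
cot(21.4) = 1 / tan(21.4) = 1 / 0.391896 = 2.551699
Numerator = 2644 * 9.81 * 4.8^3 = 2868495.4829
Denominator = 7.8 * 3.940660 * 2.551699 = 78.431955
W = 2868495.4829 / 78.431955
W = 36573.05 N

36573.05


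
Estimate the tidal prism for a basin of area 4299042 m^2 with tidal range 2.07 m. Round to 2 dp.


Tidal prism = Area * Tidal range
P = 4299042 * 2.07
P = 8899016.94 m^3

8899016.94


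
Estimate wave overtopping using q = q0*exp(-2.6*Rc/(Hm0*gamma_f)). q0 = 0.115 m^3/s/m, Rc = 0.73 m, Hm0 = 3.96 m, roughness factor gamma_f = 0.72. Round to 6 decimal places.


q = q0 * exp(-2.6 * Rc / (Hm0 * gamma_f))
Exponent = -2.6 * 0.73 / (3.96 * 0.72)
= -2.6 * 0.73 / 2.8512
= -0.665685
exp(-0.665685) = 0.513922
q = 0.115 * 0.513922
q = 0.059101 m^3/s/m

0.059101


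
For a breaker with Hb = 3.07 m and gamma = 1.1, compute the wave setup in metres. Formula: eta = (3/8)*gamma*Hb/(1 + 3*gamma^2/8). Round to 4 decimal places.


eta = (3/8) * gamma * Hb / (1 + 3*gamma^2/8)
Numerator = (3/8) * 1.1 * 3.07 = 1.266375
Denominator = 1 + 3*1.1^2/8 = 1 + 0.453750 = 1.453750
eta = 1.266375 / 1.453750
eta = 0.8711 m

0.8711


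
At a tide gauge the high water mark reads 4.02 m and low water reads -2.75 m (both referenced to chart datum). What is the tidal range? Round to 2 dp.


Tidal range = High water - Low water
Tidal range = 4.02 - (-2.75)
Tidal range = 6.77 m

6.77


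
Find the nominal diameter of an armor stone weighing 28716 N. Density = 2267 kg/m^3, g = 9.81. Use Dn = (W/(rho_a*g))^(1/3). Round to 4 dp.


V = W / (rho_a * g)
V = 28716 / (2267 * 9.81)
V = 28716 / 22239.27
V = 1.291229 m^3
Dn = V^(1/3) = 1.291229^(1/3)
Dn = 1.0889 m

1.0889


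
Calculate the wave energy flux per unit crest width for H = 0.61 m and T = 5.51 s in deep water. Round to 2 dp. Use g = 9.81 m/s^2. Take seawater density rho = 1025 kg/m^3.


P = rho * g^2 * H^2 * T / (32 * pi)
P = 1025 * 9.81^2 * 0.61^2 * 5.51 / (32 * pi)
P = 1025 * 96.2361 * 0.3721 * 5.51 / 100.53096
P = 2011.75 W/m

2011.75


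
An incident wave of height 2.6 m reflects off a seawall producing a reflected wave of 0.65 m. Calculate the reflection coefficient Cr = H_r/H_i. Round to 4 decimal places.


Cr = H_r / H_i
Cr = 0.65 / 2.6
Cr = 0.2500

0.2500


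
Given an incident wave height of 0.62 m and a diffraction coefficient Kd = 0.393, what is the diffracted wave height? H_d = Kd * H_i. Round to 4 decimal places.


H_d = Kd * H_i
H_d = 0.393 * 0.62
H_d = 0.2437 m

0.2437


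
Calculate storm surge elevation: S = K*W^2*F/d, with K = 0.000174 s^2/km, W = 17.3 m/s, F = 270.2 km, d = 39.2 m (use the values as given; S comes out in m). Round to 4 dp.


S = K * W^2 * F / d
W^2 = 17.3^2 = 299.29
S = 0.000174 * 299.29 * 270.2 / 39.2
Numerator = 0.000174 * 299.29 * 270.2 = 14.071059
S = 14.071059 / 39.2 = 0.3590 m

0.3590


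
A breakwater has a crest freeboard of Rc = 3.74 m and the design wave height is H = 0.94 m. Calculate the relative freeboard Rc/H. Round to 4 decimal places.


Relative freeboard = Rc / H
= 3.74 / 0.94
= 3.9787

3.9787


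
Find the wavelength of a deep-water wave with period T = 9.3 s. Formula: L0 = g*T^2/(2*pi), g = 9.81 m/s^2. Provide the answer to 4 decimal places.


L0 = g * T^2 / (2 * pi)
L0 = 9.81 * 9.3^2 / (2 * pi)
L0 = 9.81 * 86.4900 / 6.28319
L0 = 848.4669 / 6.28319
L0 = 135.0377 m

135.0377


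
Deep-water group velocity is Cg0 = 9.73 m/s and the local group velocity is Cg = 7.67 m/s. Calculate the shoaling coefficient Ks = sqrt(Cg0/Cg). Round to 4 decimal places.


Ks = sqrt(Cg0 / Cg)
Ks = sqrt(9.73 / 7.67)
Ks = sqrt(1.2686)
Ks = 1.1263

1.1263


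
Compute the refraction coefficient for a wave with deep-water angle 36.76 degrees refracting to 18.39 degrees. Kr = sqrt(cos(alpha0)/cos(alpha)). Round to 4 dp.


Kr = sqrt(cos(alpha0) / cos(alpha))
cos(36.76) = 0.801149
cos(18.39) = 0.948931
Kr = sqrt(0.801149 / 0.948931)
Kr = sqrt(0.844265)
Kr = 0.9188

0.9188


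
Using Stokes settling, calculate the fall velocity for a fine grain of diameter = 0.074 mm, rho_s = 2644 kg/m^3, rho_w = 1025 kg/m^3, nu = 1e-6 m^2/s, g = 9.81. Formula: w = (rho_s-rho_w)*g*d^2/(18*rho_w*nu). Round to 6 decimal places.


w = (rho_s - rho_w) * g * d^2 / (18 * rho_w * nu)
d = 0.074 mm = 0.000074 m
rho_s - rho_w = 2644 - 1025 = 1619
Numerator = 1619 * 9.81 * (0.000074)^2 = 0.000086971968
Denominator = 18 * 1025 * 1e-6 = 0.018450
w = 0.004714 m/s

0.004714


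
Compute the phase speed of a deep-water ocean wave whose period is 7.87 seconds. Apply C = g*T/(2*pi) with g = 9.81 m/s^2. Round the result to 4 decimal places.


We use the deep-water celerity formula:
C = g * T / (2 * pi)
C = 9.81 * 7.87 / (2 * 3.14159...)
C = 77.204700 / 6.283185
C = 12.2875 m/s

12.2875


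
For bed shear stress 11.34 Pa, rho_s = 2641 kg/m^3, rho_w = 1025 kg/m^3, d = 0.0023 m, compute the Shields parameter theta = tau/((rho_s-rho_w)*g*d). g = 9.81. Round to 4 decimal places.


theta = tau / ((rho_s - rho_w) * g * d)
rho_s - rho_w = 2641 - 1025 = 1616
Denominator = 1616 * 9.81 * 0.0023 = 36.461808
theta = 11.34 / 36.461808
theta = 0.3110

0.3110


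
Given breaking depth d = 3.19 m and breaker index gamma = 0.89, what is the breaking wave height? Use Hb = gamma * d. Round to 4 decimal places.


Hb = gamma * d
Hb = 0.89 * 3.19
Hb = 2.8391 m

2.8391


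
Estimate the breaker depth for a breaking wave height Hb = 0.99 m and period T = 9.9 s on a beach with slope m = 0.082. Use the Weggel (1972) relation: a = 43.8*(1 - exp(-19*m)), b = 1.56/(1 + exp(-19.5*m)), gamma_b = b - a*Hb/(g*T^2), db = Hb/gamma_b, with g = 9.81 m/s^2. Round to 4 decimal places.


a = 43.8 * (1 - exp(-19 * m))
exp(-19 * 0.082) = exp(-1.5580) = 0.210557
a = 43.8 * (1 - 0.210557) = 34.577614
b = 1.56 / (1 + exp(-19.5 * m))
exp(-19.5 * 0.082) = exp(-1.5990) = 0.202099
b = 1.56 / (1 + 0.202099) = 1.297731
Hb / (g * T^2) = 0.99 / (9.81 * 9.9^2) = 0.99 / 961.4781 = 0.00102966
gamma_b = b - a * Hb/(g*T^2) = 1.297731 - 34.577614 * 0.00102966 = 1.262127
db = Hb / gamma_b = 0.99 / 1.262127
db = 0.7844 m

0.7844


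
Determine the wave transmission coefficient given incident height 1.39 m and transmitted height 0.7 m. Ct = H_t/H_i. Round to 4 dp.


Ct = H_t / H_i
Ct = 0.7 / 1.39
Ct = 0.5036

0.5036


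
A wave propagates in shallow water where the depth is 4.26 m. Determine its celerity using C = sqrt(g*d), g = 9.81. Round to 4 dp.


Using the shallow-water approximation:
C = sqrt(g * d) = sqrt(9.81 * 4.26)
C = sqrt(41.7906)
C = 6.4646 m/s

6.4646
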